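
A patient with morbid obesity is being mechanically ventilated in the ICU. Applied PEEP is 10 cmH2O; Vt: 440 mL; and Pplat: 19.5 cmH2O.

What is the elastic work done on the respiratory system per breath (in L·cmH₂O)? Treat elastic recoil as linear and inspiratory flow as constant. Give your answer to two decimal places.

2.09

Elastic work ≈ ½ × (Pplat − PEEP) × Vt = 0.5 × (19.5 − 10) × 0.440 L = 0.5 × 9.5 × 0.440 = 2.09 L·cmH2O.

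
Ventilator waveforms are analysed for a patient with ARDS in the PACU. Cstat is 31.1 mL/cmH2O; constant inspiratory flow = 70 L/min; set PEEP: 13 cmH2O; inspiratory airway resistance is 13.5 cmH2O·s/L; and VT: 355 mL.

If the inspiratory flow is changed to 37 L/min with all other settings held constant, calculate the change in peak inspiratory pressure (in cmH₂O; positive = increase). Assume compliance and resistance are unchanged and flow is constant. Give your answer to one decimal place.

Flow: 70 L/min ÷ 60 = 1.1667 L/s.
New flow: 37 L/min ÷ 60 = 0.6167 L/s.
PIP = Vt/C + R·V̇ + PEEP (constant-flow equation of motion).
Only the resistive term changes: ΔPIP = R × ΔV̇ = 13.5 × (0.6167 − 1.1667) = 13.5 × -0.55 = -7.425 cmH2O.

-7.4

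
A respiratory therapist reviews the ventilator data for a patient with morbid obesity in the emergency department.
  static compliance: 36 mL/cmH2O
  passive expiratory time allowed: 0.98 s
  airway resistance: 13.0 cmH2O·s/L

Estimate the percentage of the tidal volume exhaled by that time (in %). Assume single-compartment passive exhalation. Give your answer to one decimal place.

87.7

τ = R × C = 13.0 × 36 mL/cmH2O = 13.0 × 0.036 L/cmH2O = 0.468 s.
Passive exhalation: V(t)/V₀ = e^(−t/τ) = e^(−0.98/0.468) = 0.1232.
Fraction exhaled = 1 − 0.1232 = 0.8768 → 87.68%.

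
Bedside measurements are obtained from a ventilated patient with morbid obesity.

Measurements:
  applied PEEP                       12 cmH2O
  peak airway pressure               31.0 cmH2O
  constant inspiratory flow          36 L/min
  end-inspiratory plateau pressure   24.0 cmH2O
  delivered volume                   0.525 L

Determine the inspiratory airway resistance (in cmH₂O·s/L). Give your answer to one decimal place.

11.7

Flow: 36 L/min ÷ 60 = 0.6 L/s.
Raw = (PIP − Pplat) / flow = (31.0 − 24.0) / 0.6 = 7.0 / 0.6 = 11.667 cmH2O·s/L.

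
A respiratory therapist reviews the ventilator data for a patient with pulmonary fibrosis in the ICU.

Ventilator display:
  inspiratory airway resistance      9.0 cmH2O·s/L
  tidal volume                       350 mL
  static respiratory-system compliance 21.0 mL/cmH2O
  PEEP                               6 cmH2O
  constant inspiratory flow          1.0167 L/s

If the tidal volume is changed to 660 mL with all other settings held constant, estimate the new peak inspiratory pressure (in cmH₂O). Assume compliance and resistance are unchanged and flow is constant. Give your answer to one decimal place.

46.6

PIP = Vt/C + R·V̇ + PEEP (constant-flow equation of motion).
Only the elastic term changes: ΔPIP = ΔVt / C = (660 − 350) / 21.0 = 14.762 cmH2O.
Original PIP = 350/21.0 + 9.0×1.0167 + 6 = 31.817 cmH2O; new PIP = 31.817 + (14.762) = 46.579 cmH2O.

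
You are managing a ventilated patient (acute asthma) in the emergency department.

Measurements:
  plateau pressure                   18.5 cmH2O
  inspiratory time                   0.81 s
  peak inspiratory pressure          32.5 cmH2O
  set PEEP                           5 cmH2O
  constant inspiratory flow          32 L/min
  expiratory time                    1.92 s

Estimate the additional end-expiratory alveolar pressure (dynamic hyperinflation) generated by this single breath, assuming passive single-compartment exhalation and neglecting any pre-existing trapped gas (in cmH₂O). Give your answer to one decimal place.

Flow: 32 L/min ÷ 60 = 0.5333 L/s.
Vt = flow × Ti = 0.5333 L/s × 0.81 s × 1000 mL/L = 431.97 mL.
R = (PIP − Pplat)/V̇ = (32.5 − 18.5) / 0.5333 = 14.0/0.5333 = 26.252 cmH2O·s/L.
C = Vt/(Pplat − PEEP) = 431.97 / (18.5 − 5) = 431.97/13.5 = 31.998 mL/cmH2O.
τ = R × C = 26.252 × 0.032 L/cmH2O = 0.8401 s.
Fraction remaining = e^(−Te/τ) = e^(−1.92/0.8401) = 0.1017; trapped volume = 431.97 × 0.1017 = 43.931 mL.
Additional alveolar pressure from trapping ≈ V_trapped / C = 43.931 / 31.998 = 1.373 cmH2O.

1.4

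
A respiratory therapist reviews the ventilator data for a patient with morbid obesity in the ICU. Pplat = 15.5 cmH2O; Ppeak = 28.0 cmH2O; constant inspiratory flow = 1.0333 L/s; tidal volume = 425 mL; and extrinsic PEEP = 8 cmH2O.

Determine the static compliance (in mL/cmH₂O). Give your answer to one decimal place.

Cstat = Vt / (Pplat − PEEP) = 425 / (15.5 − 8) = 425 / 7.5 = 56.667 mL/cmH2O.

56.7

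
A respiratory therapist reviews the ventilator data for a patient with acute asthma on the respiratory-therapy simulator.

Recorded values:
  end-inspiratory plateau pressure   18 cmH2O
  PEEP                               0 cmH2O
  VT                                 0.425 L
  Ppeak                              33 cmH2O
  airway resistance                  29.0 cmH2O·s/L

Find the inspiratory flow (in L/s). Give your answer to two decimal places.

0.52

flow = (PIP − Pplat) / Raw = 15.0 / 29.0 = 0.5172 L/s.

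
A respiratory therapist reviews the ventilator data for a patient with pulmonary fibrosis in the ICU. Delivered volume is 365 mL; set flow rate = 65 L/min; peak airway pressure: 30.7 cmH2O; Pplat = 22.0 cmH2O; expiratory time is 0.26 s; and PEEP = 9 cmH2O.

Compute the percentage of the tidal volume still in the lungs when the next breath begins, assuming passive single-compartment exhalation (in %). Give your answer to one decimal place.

31.6

Flow: 65 L/min ÷ 60 = 1.0833 L/s.
R = (PIP − Pplat)/V̇ = (30.7 − 22.0) / 1.0833 = 8.7/1.0833 = 8.031 cmH2O·s/L.
C = Vt/(Pplat − PEEP) = 365.0 / (22.0 − 9) = 365.0/13.0 = 28.077 mL/cmH2O.
τ = R × C = 8.031 × 0.02808 L/cmH2O = 0.2255 s.
Fraction remaining at end-expiration = e^(−Te/τ) = e^(−0.26/0.2255) = 0.3157 → 31.57%.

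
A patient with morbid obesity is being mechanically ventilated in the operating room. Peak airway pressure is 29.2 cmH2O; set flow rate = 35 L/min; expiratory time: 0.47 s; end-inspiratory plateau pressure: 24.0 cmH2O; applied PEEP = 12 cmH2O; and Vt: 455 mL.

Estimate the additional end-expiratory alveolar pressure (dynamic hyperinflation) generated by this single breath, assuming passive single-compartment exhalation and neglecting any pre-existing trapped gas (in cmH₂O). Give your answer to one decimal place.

3.0

Flow: 35 L/min ÷ 60 = 0.5833 L/s.
R = (PIP − Pplat)/V̇ = (29.2 − 24.0) / 0.5833 = 5.2/0.5833 = 8.915 cmH2O·s/L.
C = Vt/(Pplat − PEEP) = 455.0 / (24.0 − 12) = 455.0/12.0 = 37.917 mL/cmH2O.
τ = R × C = 8.915 × 0.03792 L/cmH2O = 0.3381 s.
Fraction remaining = e^(−Te/τ) = e^(−0.47/0.3381) = 0.249; trapped volume = 455.0 × 0.249 = 113.3 mL.
Additional alveolar pressure from trapping ≈ V_trapped / C = 113.3 / 37.917 = 2.988 cmH2O.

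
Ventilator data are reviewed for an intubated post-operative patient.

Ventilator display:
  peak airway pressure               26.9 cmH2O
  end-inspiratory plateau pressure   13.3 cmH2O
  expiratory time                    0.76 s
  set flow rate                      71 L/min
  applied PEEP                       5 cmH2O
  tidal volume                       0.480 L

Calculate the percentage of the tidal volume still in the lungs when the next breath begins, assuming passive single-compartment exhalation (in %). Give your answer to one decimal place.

31.9

Flow: 71 L/min ÷ 60 = 1.1833 L/s.
R = (PIP − Pplat)/V̇ = (26.9 − 13.3) / 1.1833 = 13.6/1.1833 = 11.493 cmH2O·s/L.
C = Vt/(Pplat − PEEP) = 480.0 / (13.3 − 5) = 480.0/8.3 = 57.831 mL/cmH2O.
τ = R × C = 11.493 × 0.05783 L/cmH2O = 0.6646 s.
Fraction remaining at end-expiration = e^(−Te/τ) = e^(−0.76/0.6646) = 0.3187 → 31.87%.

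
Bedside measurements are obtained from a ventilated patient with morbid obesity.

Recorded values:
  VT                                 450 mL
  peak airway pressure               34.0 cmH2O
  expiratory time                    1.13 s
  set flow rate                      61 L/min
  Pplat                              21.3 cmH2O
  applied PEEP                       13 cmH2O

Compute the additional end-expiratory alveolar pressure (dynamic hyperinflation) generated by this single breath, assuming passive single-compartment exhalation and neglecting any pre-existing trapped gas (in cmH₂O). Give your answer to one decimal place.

1.6

Flow: 61 L/min ÷ 60 = 1.0167 L/s.
R = (PIP − Pplat)/V̇ = (34.0 − 21.3) / 1.0167 = 12.7/1.0167 = 12.491 cmH2O·s/L.
C = Vt/(Pplat − PEEP) = 450.0 / (21.3 − 13) = 450.0/8.3 = 54.217 mL/cmH2O.
τ = R × C = 12.491 × 0.05422 L/cmH2O = 0.6773 s.
Fraction remaining = e^(−Te/τ) = e^(−1.13/0.6773) = 0.1886; trapped volume = 450.0 × 0.1886 = 84.87 mL.
Additional alveolar pressure from trapping ≈ V_trapped / C = 84.87 / 54.217 = 1.565 cmH2O.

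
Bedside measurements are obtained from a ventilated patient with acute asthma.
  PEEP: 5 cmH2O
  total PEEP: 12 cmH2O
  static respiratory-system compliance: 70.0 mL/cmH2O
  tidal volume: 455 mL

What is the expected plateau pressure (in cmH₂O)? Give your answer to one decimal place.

18.5

End-expiratory occlusion gives total PEEP = 12 cmH2O (intrinsic PEEP = 12 − 5 = 7). Use total PEEP for the elastic gradient.
Pplat = PEEPtotal + Vt / Cstat = 12 + 455 / 70.0 = 12 + 6.5 = 18.5 cmH2O.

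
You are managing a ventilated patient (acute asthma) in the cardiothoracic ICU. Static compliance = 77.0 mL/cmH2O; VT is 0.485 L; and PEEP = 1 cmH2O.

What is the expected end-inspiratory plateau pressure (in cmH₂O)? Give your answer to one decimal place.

Pplat = PEEP + Vt / Cstat = 1 + 485 / 77.0 = 1 + 6.299 = 7.299 cmH2O.

7.3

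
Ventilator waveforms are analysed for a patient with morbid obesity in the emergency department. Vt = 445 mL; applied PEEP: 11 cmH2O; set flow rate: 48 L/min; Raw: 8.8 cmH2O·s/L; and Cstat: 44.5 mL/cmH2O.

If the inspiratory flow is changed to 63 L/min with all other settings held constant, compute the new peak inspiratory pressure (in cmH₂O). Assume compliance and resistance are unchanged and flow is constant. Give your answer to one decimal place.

Flow: 48 L/min ÷ 60 = 0.8 L/s.
New flow: 63 L/min ÷ 60 = 1.05 L/s.
PIP = Vt/C + R·V̇ + PEEP (constant-flow equation of motion).
Only the resistive term changes: ΔPIP = R × ΔV̇ = 8.8 × (1.05 − 0.8) = 8.8 × 0.25 = 2.2 cmH2O.
Original PIP = 445/44.5 + 8.8×0.8 + 11 = 28.04 cmH2O; new PIP = 28.04 + (2.2) = 30.24 cmH2O.

30.2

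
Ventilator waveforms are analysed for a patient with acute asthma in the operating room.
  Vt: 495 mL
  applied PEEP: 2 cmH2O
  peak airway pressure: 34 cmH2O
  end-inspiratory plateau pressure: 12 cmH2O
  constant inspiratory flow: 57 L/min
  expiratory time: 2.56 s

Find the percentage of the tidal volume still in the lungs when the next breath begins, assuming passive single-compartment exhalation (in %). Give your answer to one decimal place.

Flow: 57 L/min ÷ 60 = 0.95 L/s.
R = (PIP − Pplat)/V̇ = (34 − 12) / 0.95 = 22.0/0.95 = 23.158 cmH2O·s/L.
C = Vt/(Pplat − PEEP) = 495.0 / (12 − 2) = 495.0/10.0 = 49.5 mL/cmH2O.
τ = R × C = 23.158 × 0.0495 L/cmH2O = 1.146 s.
Fraction remaining at end-expiration = e^(−Te/τ) = e^(−2.56/1.146) = 0.1071 → 10.71%.

10.7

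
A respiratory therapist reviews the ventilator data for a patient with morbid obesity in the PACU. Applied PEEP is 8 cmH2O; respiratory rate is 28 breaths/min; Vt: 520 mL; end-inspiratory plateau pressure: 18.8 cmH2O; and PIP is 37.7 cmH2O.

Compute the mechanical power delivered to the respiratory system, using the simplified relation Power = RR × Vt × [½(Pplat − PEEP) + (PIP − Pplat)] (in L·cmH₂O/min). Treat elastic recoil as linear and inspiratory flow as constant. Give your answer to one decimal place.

353.8

Per-breath work = Vt × [½(Pplat−PEEP) + (PIP−Pplat)] = 0.520 × [0.5×10.8 + 18.9] = 0.520 × 24.3 = 12.636 L·cmH2O.
Power = 28 × 12.636 = 353.81 L·cmH2O/min.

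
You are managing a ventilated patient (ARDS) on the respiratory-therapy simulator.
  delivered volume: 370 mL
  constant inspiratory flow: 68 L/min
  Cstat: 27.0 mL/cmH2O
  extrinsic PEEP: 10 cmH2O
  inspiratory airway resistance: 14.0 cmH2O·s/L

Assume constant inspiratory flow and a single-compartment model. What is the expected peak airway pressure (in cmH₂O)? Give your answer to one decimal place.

39.6

Flow: 68 L/min ÷ 60 = 1.1333 L/s.
Equation of motion (constant flow): PIP = Vt/C + R·V̇ + PEEP.
PIP = 370/27.0 + 14.0×1.1333 + 10 = 13.704 + 15.866 + 10 = 39.57 cmH2O.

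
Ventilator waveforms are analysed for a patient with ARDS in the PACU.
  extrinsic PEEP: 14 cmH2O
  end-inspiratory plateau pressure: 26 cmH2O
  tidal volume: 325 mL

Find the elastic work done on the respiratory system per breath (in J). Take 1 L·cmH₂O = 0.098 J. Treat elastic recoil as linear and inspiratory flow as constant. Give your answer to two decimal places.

0.19

Elastic work ≈ ½ × (Pplat − PEEP) × Vt = 0.5 × (26 − 14) × 0.325 L = 0.5 × 12.0 × 0.325 = 1.95 L·cmH2O.
× 0.098 J/(L·cmH2O) → 0.1911 J.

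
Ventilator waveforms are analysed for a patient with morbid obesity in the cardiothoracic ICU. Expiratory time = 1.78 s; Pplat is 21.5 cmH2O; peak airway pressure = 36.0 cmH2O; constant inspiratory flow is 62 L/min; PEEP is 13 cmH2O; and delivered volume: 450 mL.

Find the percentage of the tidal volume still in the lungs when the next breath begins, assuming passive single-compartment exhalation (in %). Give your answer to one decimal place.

Flow: 62 L/min ÷ 60 = 1.0333 L/s.
R = (PIP − Pplat)/V̇ = (36.0 − 21.5) / 1.0333 = 14.5/1.0333 = 14.033 cmH2O·s/L.
C = Vt/(Pplat − PEEP) = 450.0 / (21.5 − 13) = 450.0/8.5 = 52.941 mL/cmH2O.
τ = R × C = 14.033 × 0.05294 L/cmH2O = 0.7429 s.
Fraction remaining at end-expiration = e^(−Te/τ) = e^(−1.78/0.7429) = 0.09108 → 9.108%.

9.1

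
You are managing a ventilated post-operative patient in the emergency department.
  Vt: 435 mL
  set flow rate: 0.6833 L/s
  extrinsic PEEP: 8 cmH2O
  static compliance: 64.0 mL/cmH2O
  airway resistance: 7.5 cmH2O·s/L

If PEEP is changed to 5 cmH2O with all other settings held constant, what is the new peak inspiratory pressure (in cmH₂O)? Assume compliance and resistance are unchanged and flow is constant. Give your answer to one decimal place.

16.9

PIP = Vt/C + R·V̇ + PEEP (constant-flow equation of motion).
Only the baseline term changes: ΔPIP = ΔPEEP = 5 − 8 = -3.0 cmH2O.
Original PIP = 435/64.0 + 7.5×0.6833 + 8 = 19.922 cmH2O; new PIP = 19.922 + (-3.0) = 16.922 cmH2O.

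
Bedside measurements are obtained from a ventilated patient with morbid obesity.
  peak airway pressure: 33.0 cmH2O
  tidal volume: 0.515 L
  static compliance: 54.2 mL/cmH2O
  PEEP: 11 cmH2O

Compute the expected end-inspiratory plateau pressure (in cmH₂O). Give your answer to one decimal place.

20.5

Pplat = PEEP + Vt / Cstat = 11 + 515 / 54.2 = 11 + 9.502 = 20.502 cmH2O.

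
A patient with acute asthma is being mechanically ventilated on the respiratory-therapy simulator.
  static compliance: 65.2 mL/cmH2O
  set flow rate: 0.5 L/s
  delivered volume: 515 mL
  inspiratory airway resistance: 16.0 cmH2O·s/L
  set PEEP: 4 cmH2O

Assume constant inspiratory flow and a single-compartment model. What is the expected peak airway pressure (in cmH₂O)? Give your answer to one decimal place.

19.9

Equation of motion (constant flow): PIP = Vt/C + R·V̇ + PEEP.
PIP = 515/65.2 + 16.0×0.5 + 4 = 7.899 + 8.0 + 4 = 19.899 cmH2O.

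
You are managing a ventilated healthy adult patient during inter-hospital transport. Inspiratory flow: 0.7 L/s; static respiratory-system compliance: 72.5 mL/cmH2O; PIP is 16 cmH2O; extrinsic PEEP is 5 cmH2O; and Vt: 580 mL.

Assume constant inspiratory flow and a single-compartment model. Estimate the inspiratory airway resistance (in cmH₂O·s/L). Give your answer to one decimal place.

4.3

Equation of motion (constant flow): PIP = Vt/C + R·V̇ + PEEP.
R·V̇ = PIP − Vt/C − PEEP = 16 − 580/72.5 − 5 = 16 − 8.0 − 5 = 3.0 cmH2O.
R = 3.0 / 0.7 = 4.286 cmH2O·s/L.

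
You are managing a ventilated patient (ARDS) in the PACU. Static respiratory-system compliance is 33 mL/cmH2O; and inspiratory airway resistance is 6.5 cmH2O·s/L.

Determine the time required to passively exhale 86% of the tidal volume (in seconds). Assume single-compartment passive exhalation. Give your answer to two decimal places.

0.42

τ = R × C = 6.5 × 33 mL/cmH2O = 6.5 × 0.033 L/cmH2O = 0.2145 s.
Exhaled fraction f = 1 − e^(−t/τ) → t = −τ·ln(1 − f) = −0.2145·ln(0.14) = 0.4217 s.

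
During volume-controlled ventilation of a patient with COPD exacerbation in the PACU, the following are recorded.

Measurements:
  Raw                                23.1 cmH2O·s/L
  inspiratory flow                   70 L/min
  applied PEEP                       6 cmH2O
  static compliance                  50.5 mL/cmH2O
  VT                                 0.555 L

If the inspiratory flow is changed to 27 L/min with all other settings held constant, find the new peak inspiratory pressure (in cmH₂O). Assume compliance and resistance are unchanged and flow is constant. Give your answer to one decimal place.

Flow: 70 L/min ÷ 60 = 1.1667 L/s.
New flow: 27 L/min ÷ 60 = 0.45 L/s.
PIP = Vt/C + R·V̇ + PEEP (constant-flow equation of motion).
Only the resistive term changes: ΔPIP = R × ΔV̇ = 23.1 × (0.45 − 1.1667) = 23.1 × -0.7167 = -16.556 cmH2O.
Original PIP = 555/50.5 + 23.1×1.1667 + 6 = 43.941 cmH2O; new PIP = 43.941 + (-16.556) = 27.385 cmH2O.

27.4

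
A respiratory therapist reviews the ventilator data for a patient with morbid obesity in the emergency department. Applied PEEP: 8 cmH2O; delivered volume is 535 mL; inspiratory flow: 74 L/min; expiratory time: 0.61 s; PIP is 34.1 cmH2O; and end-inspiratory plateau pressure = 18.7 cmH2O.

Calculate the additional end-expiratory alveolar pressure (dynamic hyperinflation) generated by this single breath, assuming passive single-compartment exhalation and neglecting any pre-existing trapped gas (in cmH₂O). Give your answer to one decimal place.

Flow: 74 L/min ÷ 60 = 1.2333 L/s.
R = (PIP − Pplat)/V̇ = (34.1 − 18.7) / 1.2333 = 15.4/1.2333 = 12.487 cmH2O·s/L.
C = Vt/(Pplat − PEEP) = 535.0 / (18.7 − 8) = 535.0/10.7 = 50.0 mL/cmH2O.
τ = R × C = 12.487 × 0.05 L/cmH2O = 0.6244 s.
Fraction remaining = e^(−Te/τ) = e^(−0.61/0.6244) = 0.3765; trapped volume = 535.0 × 0.3765 = 201.43 mL.
Additional alveolar pressure from trapping ≈ V_trapped / C = 201.43 / 50.0 = 4.029 cmH2O.

4.0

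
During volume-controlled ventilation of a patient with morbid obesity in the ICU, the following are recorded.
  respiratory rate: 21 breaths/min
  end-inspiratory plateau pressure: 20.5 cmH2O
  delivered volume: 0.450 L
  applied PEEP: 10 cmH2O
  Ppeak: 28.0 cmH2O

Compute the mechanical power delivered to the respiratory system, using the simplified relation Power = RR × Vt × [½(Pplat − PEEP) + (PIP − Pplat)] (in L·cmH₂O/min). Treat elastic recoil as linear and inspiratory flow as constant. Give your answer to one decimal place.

120.5

Per-breath work = Vt × [½(Pplat−PEEP) + (PIP−Pplat)] = 0.450 × [0.5×10.5 + 7.5] = 0.450 × 12.75 = 5.738 L·cmH2O.
Power = 21 × 5.738 = 120.5 L·cmH2O/min.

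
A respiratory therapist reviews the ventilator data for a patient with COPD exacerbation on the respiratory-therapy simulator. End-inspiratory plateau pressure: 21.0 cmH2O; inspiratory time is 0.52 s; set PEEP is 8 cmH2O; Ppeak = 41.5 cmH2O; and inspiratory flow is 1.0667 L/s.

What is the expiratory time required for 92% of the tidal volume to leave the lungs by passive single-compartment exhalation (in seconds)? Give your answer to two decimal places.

Vt = flow × Ti = 1.0667 L/s × 0.52 s × 1000 mL/L = 554.68 mL.
R = (PIP − Pplat)/V̇ = (41.5 − 21.0) / 1.0667 = 20.5/1.0667 = 19.218 cmH2O·s/L.
C = Vt/(Pplat − PEEP) = 554.68 / (21.0 − 8) = 554.68/13.0 = 42.668 mL/cmH2O.
τ = R × C = 19.218 × 0.04267 L/cmH2O = 0.82 s.
t = −τ·ln(1 − 0.92) = −0.82·ln(0.08) = 2.071 s.

2.07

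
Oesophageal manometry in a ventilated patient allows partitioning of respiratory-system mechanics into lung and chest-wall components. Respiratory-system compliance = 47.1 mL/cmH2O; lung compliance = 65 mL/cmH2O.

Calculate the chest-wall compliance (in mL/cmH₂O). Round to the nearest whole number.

171

1/Ccw = 1/Crs − 1/CL.
1/Ccw = 1/47.1 − 1/65 = 0.005847.
Ccw = 171.03 mL/cmH2O.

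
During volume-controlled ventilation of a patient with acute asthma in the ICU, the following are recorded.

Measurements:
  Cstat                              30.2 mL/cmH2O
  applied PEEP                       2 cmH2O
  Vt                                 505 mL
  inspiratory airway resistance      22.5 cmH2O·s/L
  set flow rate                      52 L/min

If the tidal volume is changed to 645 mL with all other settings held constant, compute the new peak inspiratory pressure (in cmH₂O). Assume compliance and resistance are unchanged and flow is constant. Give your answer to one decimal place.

42.9

Flow: 52 L/min ÷ 60 = 0.8667 L/s.
PIP = Vt/C + R·V̇ + PEEP (constant-flow equation of motion).
Only the elastic term changes: ΔPIP = ΔVt / C = (645 − 505) / 30.2 = 4.636 cmH2O.
Original PIP = 505/30.2 + 22.5×0.8667 + 2 = 38.223 cmH2O; new PIP = 38.223 + (4.636) = 42.859 cmH2O.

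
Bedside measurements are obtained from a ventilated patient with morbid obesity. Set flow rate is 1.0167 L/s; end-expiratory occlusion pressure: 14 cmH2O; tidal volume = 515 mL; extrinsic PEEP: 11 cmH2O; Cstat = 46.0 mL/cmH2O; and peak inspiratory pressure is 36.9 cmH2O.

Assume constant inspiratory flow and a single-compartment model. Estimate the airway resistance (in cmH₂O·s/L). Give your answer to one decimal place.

Total PEEP = 14 cmH2O (set 11 + intrinsic 3); this is the baseline alveolar pressure.
Equation of motion (constant flow): PIP = Vt/C + R·V̇ + PEEP.
R·V̇ = PIP − Vt/C − PEEP = 36.9 − 515/46.0 − 14 = 36.9 − 11.196 − 14 = 11.704 cmH2O.
R = 11.704 / 1.0167 = 11.512 cmH2O·s/L.

11.5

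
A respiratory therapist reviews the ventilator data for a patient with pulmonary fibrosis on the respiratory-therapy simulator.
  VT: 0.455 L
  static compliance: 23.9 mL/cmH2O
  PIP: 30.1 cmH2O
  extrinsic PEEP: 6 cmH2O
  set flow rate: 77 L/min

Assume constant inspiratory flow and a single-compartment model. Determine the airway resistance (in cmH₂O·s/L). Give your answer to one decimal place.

Flow: 77 L/min ÷ 60 = 1.2833 L/s.
Equation of motion (constant flow): PIP = Vt/C + R·V̇ + PEEP.
R·V̇ = PIP − Vt/C − PEEP = 30.1 − 455/23.9 − 6 = 30.1 − 19.038 − 6 = 5.062 cmH2O.
R = 5.062 / 1.2833 = 3.945 cmH2O·s/L.

3.9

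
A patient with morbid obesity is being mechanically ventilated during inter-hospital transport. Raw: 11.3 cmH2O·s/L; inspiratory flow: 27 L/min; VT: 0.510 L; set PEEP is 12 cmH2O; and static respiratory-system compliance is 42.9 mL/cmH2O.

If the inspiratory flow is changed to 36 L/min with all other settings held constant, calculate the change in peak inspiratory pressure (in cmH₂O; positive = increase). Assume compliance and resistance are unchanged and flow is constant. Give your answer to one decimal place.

Flow: 27 L/min ÷ 60 = 0.45 L/s.
New flow: 36 L/min ÷ 60 = 0.6 L/s.
PIP = Vt/C + R·V̇ + PEEP (constant-flow equation of motion).
Only the resistive term changes: ΔPIP = R × ΔV̇ = 11.3 × (0.6 − 0.45) = 11.3 × 0.15 = 1.695 cmH2O.

1.7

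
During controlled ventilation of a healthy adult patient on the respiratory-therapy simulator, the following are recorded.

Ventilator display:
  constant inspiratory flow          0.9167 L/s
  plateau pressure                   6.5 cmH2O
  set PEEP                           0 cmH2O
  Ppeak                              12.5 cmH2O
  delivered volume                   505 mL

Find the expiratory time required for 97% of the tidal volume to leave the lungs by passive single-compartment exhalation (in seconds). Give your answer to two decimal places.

1.78

R = (PIP − Pplat)/V̇ = (12.5 − 6.5) / 0.9167 = 6.0/0.9167 = 6.545 cmH2O·s/L.
C = Vt/(Pplat − PEEP) = 505.0 / (6.5 − 0) = 505.0/6.5 = 77.692 mL/cmH2O.
τ = R × C = 6.545 × 0.07769 L/cmH2O = 0.5085 s.
t = −τ·ln(1 − 0.97) = −0.5085·ln(0.03) = 1.783 s.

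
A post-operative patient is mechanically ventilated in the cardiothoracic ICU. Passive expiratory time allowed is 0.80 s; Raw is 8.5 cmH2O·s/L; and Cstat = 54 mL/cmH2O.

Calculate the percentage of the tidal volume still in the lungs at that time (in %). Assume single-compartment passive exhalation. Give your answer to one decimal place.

τ = R × C = 8.5 × 54 mL/cmH2O = 8.5 × 0.054 L/cmH2O = 0.459 s.
Passive exhalation: V(t)/V₀ = e^(−t/τ) = e^(−0.80/0.459) = 0.175.
Fraction remaining = 0.175 → 17.5%.

17.5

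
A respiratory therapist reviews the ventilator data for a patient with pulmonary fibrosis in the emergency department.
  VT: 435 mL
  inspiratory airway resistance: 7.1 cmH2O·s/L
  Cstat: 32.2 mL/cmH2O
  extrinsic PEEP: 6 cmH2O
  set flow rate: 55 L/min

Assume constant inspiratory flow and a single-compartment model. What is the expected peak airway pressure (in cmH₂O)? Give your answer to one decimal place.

26.0

Flow: 55 L/min ÷ 60 = 0.9167 L/s.
Equation of motion (constant flow): PIP = Vt/C + R·V̇ + PEEP.
PIP = 435/32.2 + 7.1×0.9167 + 6 = 13.509 + 6.509 + 6 = 26.018 cmH2O.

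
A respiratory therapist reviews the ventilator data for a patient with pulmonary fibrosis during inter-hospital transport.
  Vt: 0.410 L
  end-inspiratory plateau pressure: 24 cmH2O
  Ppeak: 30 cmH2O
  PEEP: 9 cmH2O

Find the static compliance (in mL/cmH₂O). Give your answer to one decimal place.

27.3

Cstat = Vt / (Pplat − PEEP) = 410 / (24 − 9) = 410 / 15.0 = 27.333 mL/cmH2O.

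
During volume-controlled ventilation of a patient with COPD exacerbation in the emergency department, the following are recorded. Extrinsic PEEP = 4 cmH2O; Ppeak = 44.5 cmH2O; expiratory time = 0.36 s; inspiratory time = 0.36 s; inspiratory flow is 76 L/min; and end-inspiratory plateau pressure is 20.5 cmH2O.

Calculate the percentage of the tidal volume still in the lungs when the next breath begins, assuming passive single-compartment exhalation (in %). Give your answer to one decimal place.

Flow: 76 L/min ÷ 60 = 1.2667 L/s.
Vt = flow × Ti = 1.2667 L/s × 0.36 s × 1000 mL/L = 456.01 mL.
R = (PIP − Pplat)/V̇ = (44.5 − 20.5) / 1.2667 = 24.0/1.2667 = 18.947 cmH2O·s/L.
C = Vt/(Pplat − PEEP) = 456.01 / (20.5 − 4) = 456.01/16.5 = 27.637 mL/cmH2O.
τ = R × C = 18.947 × 0.02764 L/cmH2O = 0.5237 s.
Fraction remaining at end-expiration = e^(−Te/τ) = e^(−0.36/0.5237) = 0.5029 → 50.29%.

50.3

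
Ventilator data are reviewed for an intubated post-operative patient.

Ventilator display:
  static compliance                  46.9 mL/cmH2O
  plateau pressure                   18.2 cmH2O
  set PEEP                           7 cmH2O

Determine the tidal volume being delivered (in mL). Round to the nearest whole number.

525

Vt = Cstat × (Pplat − PEEP) = 46.9 × (18.2 − 7) = 46.9 × 11.2 = 525.28 mL.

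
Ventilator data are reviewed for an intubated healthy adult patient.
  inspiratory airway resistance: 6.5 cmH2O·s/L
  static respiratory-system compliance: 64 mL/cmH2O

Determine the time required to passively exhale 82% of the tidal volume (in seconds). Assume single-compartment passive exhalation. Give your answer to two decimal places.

0.71

τ = R × C = 6.5 × 64 mL/cmH2O = 6.5 × 0.064 L/cmH2O = 0.416 s.
Exhaled fraction f = 1 − e^(−t/τ) → t = −τ·ln(1 − f) = −0.416·ln(0.18) = 0.7134 s.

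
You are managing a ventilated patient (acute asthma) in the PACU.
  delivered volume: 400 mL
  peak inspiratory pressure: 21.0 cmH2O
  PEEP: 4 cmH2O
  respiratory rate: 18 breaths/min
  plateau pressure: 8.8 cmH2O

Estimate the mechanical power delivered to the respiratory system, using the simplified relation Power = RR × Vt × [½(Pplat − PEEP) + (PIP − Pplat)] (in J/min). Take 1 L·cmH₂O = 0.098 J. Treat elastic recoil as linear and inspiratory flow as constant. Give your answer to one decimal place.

10.3

Per-breath work = Vt × [½(Pplat−PEEP) + (PIP−Pplat)] = 0.400 × [0.5×4.8 + 12.2] = 0.400 × 14.6 = 5.84 L·cmH2O.
Power = 18 × 5.84 = 105.12 L·cmH2O/min.
× 0.098 J/(L·cmH2O) → 10.302 J/min.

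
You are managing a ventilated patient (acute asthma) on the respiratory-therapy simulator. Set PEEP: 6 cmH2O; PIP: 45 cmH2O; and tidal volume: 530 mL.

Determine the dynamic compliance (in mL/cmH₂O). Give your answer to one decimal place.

Dynamic compliance = Vt / (PIP − PEEP) = 530 / (45 − 6) = 530 / 39.0 = 13.59 mL/cmH2O.

13.6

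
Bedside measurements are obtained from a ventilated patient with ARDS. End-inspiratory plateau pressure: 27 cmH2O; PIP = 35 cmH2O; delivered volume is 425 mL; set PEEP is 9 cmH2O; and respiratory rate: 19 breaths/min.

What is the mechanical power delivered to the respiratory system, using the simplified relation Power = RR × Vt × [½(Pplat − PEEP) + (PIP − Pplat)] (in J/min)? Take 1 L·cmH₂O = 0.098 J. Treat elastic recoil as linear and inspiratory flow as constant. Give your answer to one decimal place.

13.5

Per-breath work = Vt × [½(Pplat−PEEP) + (PIP−Pplat)] = 0.425 × [0.5×18.0 + 8.0] = 0.425 × 17.0 = 7.225 L·cmH2O.
Power = 19 × 7.225 = 137.28 L·cmH2O/min.
× 0.098 J/(L·cmH2O) → 13.453 J/min.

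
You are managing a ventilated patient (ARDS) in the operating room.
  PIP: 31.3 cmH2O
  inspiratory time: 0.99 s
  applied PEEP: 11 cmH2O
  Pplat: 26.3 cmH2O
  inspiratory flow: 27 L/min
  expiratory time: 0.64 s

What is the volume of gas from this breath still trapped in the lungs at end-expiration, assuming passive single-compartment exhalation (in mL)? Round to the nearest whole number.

62

Flow: 27 L/min ÷ 60 = 0.45 L/s.
Vt = flow × Ti = 0.45 L/s × 0.99 s × 1000 mL/L = 445.5 mL.
R = (PIP − Pplat)/V̇ = (31.3 − 26.3) / 0.45 = 5.0/0.45 = 11.111 cmH2O·s/L.
C = Vt/(Pplat − PEEP) = 445.5 / (26.3 − 11) = 445.5/15.3 = 29.118 mL/cmH2O.
τ = R × C = 11.111 × 0.02912 L/cmH2O = 0.3236 s.
Fraction remaining = e^(−Te/τ) = e^(−0.64/0.3236) = 0.1384.
Trapped volume = 445.5 × 0.1384 = 61.657 mL.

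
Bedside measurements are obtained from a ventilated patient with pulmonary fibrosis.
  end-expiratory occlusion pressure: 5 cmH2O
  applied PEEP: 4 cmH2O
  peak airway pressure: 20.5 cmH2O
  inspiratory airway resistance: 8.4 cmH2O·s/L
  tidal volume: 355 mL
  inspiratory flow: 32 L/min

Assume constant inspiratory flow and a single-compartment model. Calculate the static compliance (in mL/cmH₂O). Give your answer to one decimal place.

32.2

Flow: 32 L/min ÷ 60 = 0.5333 L/s.
Total PEEP = 5 cmH2O (set 4 + intrinsic 1); this is the baseline alveolar pressure.
Equation of motion (constant flow): PIP = Vt/C + R·V̇ + PEEP.
Vt/C = PIP − R·V̇ − PEEP = 20.5 − 8.4×0.5333 − 5 = 20.5 − 4.48 − 5 = 11.02 cmH2O.
C = Vt / 11.02 = 355 / 11.02 = 32.214 mL/cmH2O.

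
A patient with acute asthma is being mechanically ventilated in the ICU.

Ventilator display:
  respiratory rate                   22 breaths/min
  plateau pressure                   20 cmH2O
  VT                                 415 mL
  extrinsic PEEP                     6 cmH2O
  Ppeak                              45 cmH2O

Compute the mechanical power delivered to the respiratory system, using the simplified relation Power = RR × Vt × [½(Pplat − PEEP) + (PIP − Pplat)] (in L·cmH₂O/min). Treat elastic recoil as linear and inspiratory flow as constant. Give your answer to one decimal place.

Per-breath work = Vt × [½(Pplat−PEEP) + (PIP−Pplat)] = 0.415 × [0.5×14.0 + 25.0] = 0.415 × 32.0 = 13.28 L·cmH2O.
Power = 22 × 13.28 = 292.16 L·cmH2O/min.

292.2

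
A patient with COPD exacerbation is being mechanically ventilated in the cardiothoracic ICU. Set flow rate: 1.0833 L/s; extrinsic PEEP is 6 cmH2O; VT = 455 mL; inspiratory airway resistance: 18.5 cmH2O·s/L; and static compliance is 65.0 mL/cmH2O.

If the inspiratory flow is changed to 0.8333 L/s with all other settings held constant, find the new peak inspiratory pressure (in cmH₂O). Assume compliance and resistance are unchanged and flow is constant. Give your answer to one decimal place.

28.4

PIP = Vt/C + R·V̇ + PEEP (constant-flow equation of motion).
Only the resistive term changes: ΔPIP = R × ΔV̇ = 18.5 × (0.8333 − 1.0833) = 18.5 × -0.25 = -4.625 cmH2O.
Original PIP = 455/65.0 + 18.5×1.0833 + 6 = 33.041 cmH2O; new PIP = 33.041 + (-4.625) = 28.416 cmH2O.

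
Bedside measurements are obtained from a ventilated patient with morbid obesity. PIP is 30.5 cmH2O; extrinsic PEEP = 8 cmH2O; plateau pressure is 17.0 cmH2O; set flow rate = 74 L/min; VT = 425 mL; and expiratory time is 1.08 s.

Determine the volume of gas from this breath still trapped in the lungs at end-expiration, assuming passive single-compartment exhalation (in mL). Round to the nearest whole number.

53

Flow: 74 L/min ÷ 60 = 1.2333 L/s.
R = (PIP − Pplat)/V̇ = (30.5 − 17.0) / 1.2333 = 13.5/1.2333 = 10.946 cmH2O·s/L.
C = Vt/(Pplat − PEEP) = 425.0 / (17.0 − 8) = 425.0/9.0 = 47.222 mL/cmH2O.
τ = R × C = 10.946 × 0.04722 L/cmH2O = 0.5169 s.
Fraction remaining = e^(−Te/τ) = e^(−1.08/0.5169) = 0.1238.
Trapped volume = 425.0 × 0.1238 = 52.615 mL.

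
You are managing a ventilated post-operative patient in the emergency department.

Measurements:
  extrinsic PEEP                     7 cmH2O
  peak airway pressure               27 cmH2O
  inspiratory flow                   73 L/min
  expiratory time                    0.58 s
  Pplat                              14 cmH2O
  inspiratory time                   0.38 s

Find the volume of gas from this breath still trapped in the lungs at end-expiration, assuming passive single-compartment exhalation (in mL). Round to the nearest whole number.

203

Flow: 73 L/min ÷ 60 = 1.2167 L/s.
Vt = flow × Ti = 1.2167 L/s × 0.38 s × 1000 mL/L = 462.35 mL.
R = (PIP − Pplat)/V̇ = (27 − 14) / 1.2167 = 13.0/1.2167 = 10.685 cmH2O·s/L.
C = Vt/(Pplat − PEEP) = 462.35 / (14 − 7) = 462.35/7.0 = 66.05 mL/cmH2O.
τ = R × C = 10.685 × 0.06605 L/cmH2O = 0.7057 s.
Fraction remaining = e^(−Te/τ) = e^(−0.58/0.7057) = 0.4396.
Trapped volume = 462.35 × 0.4396 = 203.25 mL.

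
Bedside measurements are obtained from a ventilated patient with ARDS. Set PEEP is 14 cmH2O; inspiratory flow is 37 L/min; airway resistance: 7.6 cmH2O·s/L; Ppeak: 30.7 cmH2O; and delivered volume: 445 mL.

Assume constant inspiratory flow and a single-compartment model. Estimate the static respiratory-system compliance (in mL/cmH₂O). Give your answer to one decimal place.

37.0

Flow: 37 L/min ÷ 60 = 0.6167 L/s.
Equation of motion (constant flow): PIP = Vt/C + R·V̇ + PEEP.
Vt/C = PIP − R·V̇ − PEEP = 30.7 − 7.6×0.6167 − 14 = 30.7 − 4.687 − 14 = 12.013 cmH2O.
C = Vt / 12.013 = 445 / 12.013 = 37.043 mL/cmH2O.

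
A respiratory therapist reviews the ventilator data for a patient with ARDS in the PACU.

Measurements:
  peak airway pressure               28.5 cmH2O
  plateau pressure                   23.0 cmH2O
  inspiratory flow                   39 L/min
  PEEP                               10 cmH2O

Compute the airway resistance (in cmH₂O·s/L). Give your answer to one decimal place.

8.5

Flow: 39 L/min ÷ 60 = 0.65 L/s.
Raw = (PIP − Pplat) / flow = (28.5 − 23.0) / 0.65 = 5.5 / 0.65 = 8.462 cmH2O·s/L.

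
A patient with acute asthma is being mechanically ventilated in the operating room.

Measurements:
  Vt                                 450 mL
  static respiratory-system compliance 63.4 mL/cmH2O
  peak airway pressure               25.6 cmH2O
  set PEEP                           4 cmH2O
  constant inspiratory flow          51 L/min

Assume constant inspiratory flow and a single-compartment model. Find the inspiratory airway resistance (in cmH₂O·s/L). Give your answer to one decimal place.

17.1

Flow: 51 L/min ÷ 60 = 0.85 L/s.
Equation of motion (constant flow): PIP = Vt/C + R·V̇ + PEEP.
R·V̇ = PIP − Vt/C − PEEP = 25.6 − 450/63.4 − 4 = 25.6 − 7.098 − 4 = 14.502 cmH2O.
R = 14.502 / 0.85 = 17.061 cmH2O·s/L.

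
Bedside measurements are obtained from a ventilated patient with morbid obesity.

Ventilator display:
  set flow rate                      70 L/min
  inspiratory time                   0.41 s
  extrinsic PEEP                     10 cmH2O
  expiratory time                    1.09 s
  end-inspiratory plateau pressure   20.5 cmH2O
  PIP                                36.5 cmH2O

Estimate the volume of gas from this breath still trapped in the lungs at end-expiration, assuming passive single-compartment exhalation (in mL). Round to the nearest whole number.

Flow: 70 L/min ÷ 60 = 1.1667 L/s.
Vt = flow × Ti = 1.1667 L/s × 0.41 s × 1000 mL/L = 478.35 mL.
R = (PIP − Pplat)/V̇ = (36.5 − 20.5) / 1.1667 = 16.0/1.1667 = 13.714 cmH2O·s/L.
C = Vt/(Pplat − PEEP) = 478.35 / (20.5 − 10) = 478.35/10.5 = 45.557 mL/cmH2O.
τ = R × C = 13.714 × 0.04556 L/cmH2O = 0.6248 s.
Fraction remaining = e^(−Te/τ) = e^(−1.09/0.6248) = 0.1747.
Trapped volume = 478.35 × 0.1747 = 83.568 mL.

84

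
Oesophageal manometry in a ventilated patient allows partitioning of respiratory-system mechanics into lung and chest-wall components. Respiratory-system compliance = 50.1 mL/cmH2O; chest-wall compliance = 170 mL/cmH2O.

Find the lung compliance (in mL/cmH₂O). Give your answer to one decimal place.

71.0

1/CL = 1/Crs − 1/Ccw.
1/CL = 1/50.1 − 1/170 = 0.01408.
CL = 71.023 mL/cmH2O.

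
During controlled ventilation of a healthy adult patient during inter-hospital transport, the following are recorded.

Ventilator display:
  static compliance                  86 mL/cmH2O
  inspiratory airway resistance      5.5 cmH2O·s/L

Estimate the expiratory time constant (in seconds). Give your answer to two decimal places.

τ = R × C = 5.5 × 86 mL/cmH2O = 5.5 × 0.086 L/cmH2O = 0.473 s.

0.47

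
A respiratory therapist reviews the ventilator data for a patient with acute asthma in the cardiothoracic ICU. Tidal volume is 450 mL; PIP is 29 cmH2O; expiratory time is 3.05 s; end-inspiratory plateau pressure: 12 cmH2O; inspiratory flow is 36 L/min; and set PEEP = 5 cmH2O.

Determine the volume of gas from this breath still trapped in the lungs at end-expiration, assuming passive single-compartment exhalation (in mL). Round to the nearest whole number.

Flow: 36 L/min ÷ 60 = 0.6 L/s.
R = (PIP − Pplat)/V̇ = (29 − 12) / 0.6 = 17.0/0.6 = 28.333 cmH2O·s/L.
C = Vt/(Pplat − PEEP) = 450.0 / (12 − 5) = 450.0/7.0 = 64.286 mL/cmH2O.
τ = R × C = 28.333 × 0.06429 L/cmH2O = 1.822 s.
Fraction remaining = e^(−Te/τ) = e^(−3.05/1.822) = 0.1875.
Trapped volume = 450.0 × 0.1875 = 84.375 mL.

84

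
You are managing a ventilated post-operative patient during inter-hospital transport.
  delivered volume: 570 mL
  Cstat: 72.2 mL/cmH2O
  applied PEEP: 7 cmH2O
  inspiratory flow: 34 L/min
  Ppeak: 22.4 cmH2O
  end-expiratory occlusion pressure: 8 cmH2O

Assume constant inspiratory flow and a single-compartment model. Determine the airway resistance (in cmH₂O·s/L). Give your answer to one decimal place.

Flow: 34 L/min ÷ 60 = 0.5667 L/s.
Total PEEP = 8 cmH2O (set 7 + intrinsic 1); this is the baseline alveolar pressure.
Equation of motion (constant flow): PIP = Vt/C + R·V̇ + PEEP.
R·V̇ = PIP − Vt/C − PEEP = 22.4 − 570/72.2 − 8 = 22.4 − 7.895 − 8 = 6.505 cmH2O.
R = 6.505 / 0.5667 = 11.479 cmH2O·s/L.

11.5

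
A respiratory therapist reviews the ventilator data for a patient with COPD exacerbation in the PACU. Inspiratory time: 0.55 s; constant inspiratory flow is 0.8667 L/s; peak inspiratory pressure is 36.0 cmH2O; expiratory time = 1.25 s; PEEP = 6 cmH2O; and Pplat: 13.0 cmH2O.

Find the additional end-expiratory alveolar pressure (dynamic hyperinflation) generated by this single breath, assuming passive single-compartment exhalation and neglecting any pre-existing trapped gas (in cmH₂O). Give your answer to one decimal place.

3.5

Vt = flow × Ti = 0.8667 L/s × 0.55 s × 1000 mL/L = 476.69 mL.
R = (PIP − Pplat)/V̇ = (36.0 − 13.0) / 0.8667 = 23.0/0.8667 = 26.537 cmH2O·s/L.
C = Vt/(Pplat − PEEP) = 476.69 / (13.0 − 6) = 476.69/7.0 = 68.099 mL/cmH2O.
τ = R × C = 26.537 × 0.0681 L/cmH2O = 1.807 s.
Fraction remaining = e^(−Te/τ) = e^(−1.25/1.807) = 0.5007; trapped volume = 476.69 × 0.5007 = 238.68 mL.
Additional alveolar pressure from trapping ≈ V_trapped / C = 238.68 / 68.099 = 3.505 cmH2O.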